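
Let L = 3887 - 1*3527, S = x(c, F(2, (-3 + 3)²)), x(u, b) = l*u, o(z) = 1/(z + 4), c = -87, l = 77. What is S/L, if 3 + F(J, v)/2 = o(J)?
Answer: -2233/120 ≈ -18.608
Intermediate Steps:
o(z) = 1/(4 + z)
F(J, v) = -6 + 2/(4 + J)
x(u, b) = 77*u
S = -6699 (S = 77*(-87) = -6699)
L = 360 (L = 3887 - 3527 = 360)
S/L = -6699/360 = -6699*1/360 = -2233/120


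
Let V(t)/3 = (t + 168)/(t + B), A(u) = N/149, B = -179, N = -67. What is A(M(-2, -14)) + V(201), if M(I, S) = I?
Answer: 163469/3278 ≈ 49.869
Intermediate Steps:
A(u) = -67/149
V(t) = 3*(168 + t)/(-179 + t) (V(t) = 3*((t + 168)/(t - 179)) = 3*((168 + t)/(-179 + t)) = 3*(168 + t)/(-179 + t))
A(M(-2, -14)) + V(201) = -67/149 + 3*(168 + 201)/(-179 + 201) = -67/149 + 3*369/22 = -67/149 + 3*(1/22)*369 = -67/149 + 1107/22 = 163469/3278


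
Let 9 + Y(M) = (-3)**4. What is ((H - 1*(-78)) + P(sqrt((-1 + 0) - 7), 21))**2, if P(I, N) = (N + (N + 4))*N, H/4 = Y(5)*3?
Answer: 3640464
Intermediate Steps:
Y(M) = 72 (Y(M) = -9 + (-3)**4 = -9 + 81 = 72)
H = 864 (H = 4*(72*3) = 4*216 = 864)
P(I, N) = N*(4 + 2*N) (P(I, N) = (N + (4 + N))*N = (4 + 2*N)*N = N*(4 + 2*N))
((H - 1*(-78)) + P(sqrt((-1 + 0) - 7), 21))**2 = ((864 - 1*(-78)) + 2*21*(2 + 21))**2 = ((864 + 78) + 2*21*23)**2 = (942 + 966)**2 = 1908**2 = 3640464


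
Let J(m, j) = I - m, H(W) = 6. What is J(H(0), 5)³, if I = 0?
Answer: -216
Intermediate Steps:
J(m, j) = -m (J(m, j) = 0 - m = -m)
J(H(0), 5)³ = (-1*6)³ = (-6)³ = -216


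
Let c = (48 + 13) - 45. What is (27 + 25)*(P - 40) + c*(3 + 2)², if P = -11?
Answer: -2252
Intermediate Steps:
c = 16 (c = 61 - 45 = 16)
(27 + 25)*(P - 40) + c*(3 + 2)² = (27 + 25)*(-11 - 40) + 16*(3 + 2)² = 52*(-51) + 16*5² = -2652 + 16*25 = -2652 + 400 = -2252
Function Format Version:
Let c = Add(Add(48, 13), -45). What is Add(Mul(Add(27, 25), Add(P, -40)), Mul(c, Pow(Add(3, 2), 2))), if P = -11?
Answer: -2252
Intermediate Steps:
c = 16 (c = Add(61, -45) = 16)
Add(Mul(Add(27, 25), Add(P, -40)), Mul(c, Pow(Add(3, 2), 2))) = Add(Mul(Add(27, 25), Add(-11, -40)), Mul(16, Pow(Add(3, 2), 2))) = Add(Mul(52, -51), Mul(16, Pow(5, 2))) = Add(-2652, Mul(16, 25)) = Add(-2652, 400) = -2252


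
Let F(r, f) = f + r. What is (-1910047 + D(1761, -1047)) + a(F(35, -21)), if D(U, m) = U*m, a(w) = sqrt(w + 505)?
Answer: -3753814 + sqrt(519) ≈ -3.7538e+6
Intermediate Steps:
a(w) = sqrt(505 + w)
(-1910047 + D(1761, -1047)) + a(F(35, -21)) = (-1910047 + 1761*(-1047)) + sqrt(505 + (-21 + 35)) = (-1910047 - 1843767) + sqrt(505 + 14) = -3753814 + sqrt(519)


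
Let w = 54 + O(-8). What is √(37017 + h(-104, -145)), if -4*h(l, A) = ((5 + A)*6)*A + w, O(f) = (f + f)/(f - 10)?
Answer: √235918/6 ≈ 80.952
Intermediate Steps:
O(f) = 2*f/(-10 + f) (O(f) = (2*f)/(-10 + f) = 2*f/(-10 + f))
w = 494/9 (w = 54 + 2*(-8)/(-10 - 8) = 54 + 2*(-8)/(-18) = 54 + 2*(-8)*(-1/18) = 54 + 8/9 = 494/9 ≈ 54.889)
h(l, A) = -247/18 - A*(30 + 6*A)/4 (h(l, A) = -(((5 + A)*6)*A + 494/9)/4 = -((30 + 6*A)*A + 494/9)/4 = -(A*(30 + 6*A) + 494/9)/4 = -(494/9 + A*(30 + 6*A))/4 = -247/18 - A*(30 + 6*A)/4)
√(37017 + h(-104, -145)) = √(37017 + (-247/18 - 15/2*(-145) - 3/2*(-145)²)) = √(37017 + (-247/18 + 2175/2 - 3/2*21025)) = √(37017 + (-247/18 + 2175/2 - 63075/2)) = √(37017 - 548347/18) = √(117959/18) = √235918/6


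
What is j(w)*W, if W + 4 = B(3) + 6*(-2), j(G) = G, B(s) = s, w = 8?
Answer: -104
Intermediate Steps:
W = -13 (W = -4 + (3 + 6*(-2)) = -4 + (3 - 12) = -4 - 9 = -13)
j(w)*W = 8*(-13) = -104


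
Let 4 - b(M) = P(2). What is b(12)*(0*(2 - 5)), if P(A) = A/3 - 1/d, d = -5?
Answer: 0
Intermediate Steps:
P(A) = ⅕ + A/3 (P(A) = A/3 - 1/(-5) = A*(⅓) - 1*(-⅕) = A/3 + ⅕ = ⅕ + A/3)
b(M) = 47/15 (b(M) = 4 - (⅕ + (⅓)*2) = 4 - (⅕ + ⅔) = 4 - 1*13/15 = 4 - 13/15 = 47/15)
b(12)*(0*(2 - 5)) = 47*(0*(2 - 5))/15 = 47*(0*(-3))/15 = (47/15)*0 = 0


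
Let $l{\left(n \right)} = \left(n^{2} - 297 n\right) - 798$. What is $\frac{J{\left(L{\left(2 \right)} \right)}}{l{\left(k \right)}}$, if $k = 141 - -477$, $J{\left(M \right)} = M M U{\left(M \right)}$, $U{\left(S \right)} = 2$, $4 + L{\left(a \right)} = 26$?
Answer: $\frac{242}{49395} \approx 0.0048993$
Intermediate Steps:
$L{\left(a \right)} = 22$ ($L{\left(a \right)} = -4 + 26 = 22$)
$J{\left(M \right)} = 2 M^{2}$ ($J{\left(M \right)} = M M 2 = M^{2} \cdot 2 = 2 M^{2}$)
$k = 618$ ($k = 141 + 477 = 618$)
$l{\left(n \right)} = -798 + n^{2} - 297 n$
$\frac{J{\left(L{\left(2 \right)} \right)}}{l{\left(k \right)}} = \frac{2 \cdot 22^{2}}{-798 + 618^{2} - 183546} = \frac{2 \cdot 484}{-798 + 381924 - 183546} = \frac{968}{197580} = 968 \cdot \frac{1}{197580} = \frac{242}{49395}$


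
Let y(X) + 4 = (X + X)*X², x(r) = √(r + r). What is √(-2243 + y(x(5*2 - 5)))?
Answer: √(-2247 + 20*√10) ≈ 46.731*I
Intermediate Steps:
x(r) = √2*√r (x(r) = √(2*r) = √2*√r)
y(X) = -4 + 2*X³ (y(X) = -4 + (X + X)*X² = -4 + (2*X)*X² = -4 + 2*X³)
√(-2243 + y(x(5*2 - 5))) = √(-2243 + (-4 + 2*(√2*√(5*2 - 5))³)) = √(-2243 + (-4 + 2*(√2*√(10 - 5))³)) = √(-2243 + (-4 + 2*(√2*√5)³)) = √(-2243 + (-4 + 2*(√10)³)) = √(-2243 + (-4 + 2*(10*√10))) = √(-2243 + (-4 + 20*√10)) = √(-2247 + 20*√10)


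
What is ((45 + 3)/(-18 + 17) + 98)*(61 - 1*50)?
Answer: 550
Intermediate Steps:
((45 + 3)/(-18 + 17) + 98)*(61 - 1*50) = (48/(-1) + 98)*(61 - 50) = (48*(-1) + 98)*11 = (-48 + 98)*11 = 50*11 = 550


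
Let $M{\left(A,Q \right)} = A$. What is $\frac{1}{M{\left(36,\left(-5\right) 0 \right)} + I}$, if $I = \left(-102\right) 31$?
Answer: $- \frac{1}{3126} \approx -0.0003199$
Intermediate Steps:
$I = -3162$
$\frac{1}{M{\left(36,\left(-5\right) 0 \right)} + I} = \frac{1}{36 - 3162} = \frac{1}{-3126} = - \frac{1}{3126}$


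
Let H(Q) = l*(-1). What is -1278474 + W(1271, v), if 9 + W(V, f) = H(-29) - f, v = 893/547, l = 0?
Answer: -699331094/547 ≈ -1.2785e+6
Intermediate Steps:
H(Q) = 0 (H(Q) = 0*(-1) = 0)
v = 893/547 (v = 893*(1/547) = 893/547 ≈ 1.6325)
W(V, f) = -9 - f (W(V, f) = -9 + (0 - f) = -9 - f)
-1278474 + W(1271, v) = -1278474 + (-9 - 1*893/547) = -1278474 + (-9 - 893/547) = -1278474 - 5816/547 = -699331094/547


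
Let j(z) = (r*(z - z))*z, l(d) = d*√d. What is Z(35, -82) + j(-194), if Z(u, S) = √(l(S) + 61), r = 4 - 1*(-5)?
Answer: √(61 - 82*I*√82) ≈ 20.075 - 18.494*I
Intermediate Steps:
r = 9 (r = 4 + 5 = 9)
l(d) = d^(3/2)
j(z) = 0 (j(z) = (9*(z - z))*z = (9*0)*z = 0*z = 0)
Z(u, S) = √(61 + S^(3/2)) (Z(u, S) = √(S^(3/2) + 61) = √(61 + S^(3/2)))
Z(35, -82) + j(-194) = √(61 + (-82)^(3/2)) + 0 = √(61 - 82*I*√82) + 0 = √(61 - 82*I*√82)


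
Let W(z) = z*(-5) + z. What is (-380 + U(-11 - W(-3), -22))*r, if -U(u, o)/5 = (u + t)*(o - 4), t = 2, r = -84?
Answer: 261240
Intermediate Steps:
W(z) = -4*z (W(z) = -5*z + z = -4*z)
U(u, o) = -5*(-4 + o)*(2 + u) (U(u, o) = -5*(u + 2)*(o - 4) = -5*(2 + u)*(-4 + o) = -5*(-4 + o)*(2 + u))
(-380 + U(-11 - W(-3), -22))*r = (-380 + (40 - 10*(-22) + 20*(-11 - (-4)*(-3)) - 5*(-22)*(-11 - (-4)*(-3))))*(-84) = (-380 + (40 + 220 + 20*(-11 - 1*12) - 5*(-22)*(-11 - 1*12)))*(-84) = (-380 + (40 + 220 + 20*(-11 - 12) - 5*(-22)*(-11 - 12)))*(-84) = (-380 + (40 + 220 + 20*(-23) - 5*(-22)*(-23)))*(-84) = (-380 + (40 + 220 - 460 - 2530))*(-84) = (-380 - 2730)*(-84) = -3110*(-84) = 261240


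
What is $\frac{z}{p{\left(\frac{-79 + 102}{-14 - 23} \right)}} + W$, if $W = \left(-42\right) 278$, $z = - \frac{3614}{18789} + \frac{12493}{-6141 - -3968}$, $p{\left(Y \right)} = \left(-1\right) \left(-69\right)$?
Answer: $- \frac{32893476221267}{2817166293} \approx -11676.0$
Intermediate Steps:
$p{\left(Y \right)} = 69$
$z = - \frac{242584199}{40828497}$ ($z = \left(-3614\right) \frac{1}{18789} + \frac{12493}{-6141 + 3968} = - \frac{3614}{18789} + \frac{12493}{-2173} = - \frac{3614}{18789} + 12493 \left(- \frac{1}{2173}\right) = - \frac{3614}{18789} - \frac{12493}{2173} = - \frac{242584199}{40828497} \approx -5.9415$)
$W = -11676$
$\frac{z}{p{\left(\frac{-79 + 102}{-14 - 23} \right)}} + W = - \frac{242584199}{40828497 \cdot 69} - 11676 = \left(- \frac{242584199}{40828497}\right) \frac{1}{69} - 11676 = - \frac{242584199}{2817166293} - 11676 = - \frac{32893476221267}{2817166293}$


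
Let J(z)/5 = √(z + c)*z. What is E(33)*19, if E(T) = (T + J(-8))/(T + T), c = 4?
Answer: 19/2 - 760*I/33 ≈ 9.5 - 23.03*I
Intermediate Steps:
J(z) = 5*z*√(4 + z) (J(z) = 5*(√(z + 4)*z) = 5*(√(4 + z)*z) = 5*(z*√(4 + z)) = 5*z*√(4 + z))
E(T) = (T - 80*I)/(2*T) (E(T) = (T + 5*(-8)*√(4 - 8))/(T + T) = (T + 5*(-8)*√(-4))/((2*T)) = (T + 5*(-8)*(2*I))*(1/(2*T)) = (T - 80*I)*(1/(2*T)) = (T - 80*I)/(2*T))
E(33)*19 = ((½)*(33 - 80*I)/33)*19 = ((½)*(1/33)*(33 - 80*I))*19 = (½ - 40*I/33)*19 = 19/2 - 760*I/33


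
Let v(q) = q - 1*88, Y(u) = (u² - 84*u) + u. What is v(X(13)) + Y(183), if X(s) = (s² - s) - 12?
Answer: 18356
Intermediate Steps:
Y(u) = u² - 83*u
X(s) = -12 + s² - s
v(q) = -88 + q (v(q) = q - 88 = -88 + q)
v(X(13)) + Y(183) = (-88 + (-12 + 13² - 1*13)) + 183*(-83 + 183) = (-88 + (-12 + 169 - 13)) + 183*100 = (-88 + 144) + 18300 = 56 + 18300 = 18356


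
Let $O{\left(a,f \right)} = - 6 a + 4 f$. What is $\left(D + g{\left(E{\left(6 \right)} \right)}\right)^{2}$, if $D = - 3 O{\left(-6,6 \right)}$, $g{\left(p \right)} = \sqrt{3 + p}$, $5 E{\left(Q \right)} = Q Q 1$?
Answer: $\frac{\left(900 - \sqrt{255}\right)^{2}}{25} \approx 31260.0$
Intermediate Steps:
$E{\left(Q \right)} = \frac{Q^{2}}{5}$ ($E{\left(Q \right)} = \frac{Q Q 1}{5} = \frac{Q^{2} \cdot 1}{5} = \frac{Q^{2}}{5}$)
$D = -180$ ($D = - 3 \left(\left(-6\right) \left(-6\right) + 4 \cdot 6\right) = - 3 \left(36 + 24\right) = \left(-3\right) 60 = -180$)
$\left(D + g{\left(E{\left(6 \right)} \right)}\right)^{2} = \left(-180 + \sqrt{3 + \frac{6^{2}}{5}}\right)^{2} = \left(-180 + \sqrt{3 + \frac{1}{5} \cdot 36}\right)^{2} = \left(-180 + \sqrt{3 + \frac{36}{5}}\right)^{2} = \left(-180 + \sqrt{\frac{51}{5}}\right)^{2} = \left(-180 + \frac{\sqrt{255}}{5}\right)^{2}$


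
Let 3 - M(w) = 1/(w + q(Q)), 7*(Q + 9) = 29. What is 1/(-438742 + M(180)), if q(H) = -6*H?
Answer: -1464/642313903 ≈ -2.2793e-6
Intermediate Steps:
Q = -34/7 (Q = -9 + (⅐)*29 = -9 + 29/7 = -34/7 ≈ -4.8571)
M(w) = 3 - 1/(204/7 + w) (M(w) = 3 - 1/(w - 6*(-34/7)) = 3 - 1/(w + 204/7) = 3 - 1/(204/7 + w))
1/(-438742 + M(180)) = 1/(-438742 + (605 + 21*180)/(204 + 7*180)) = 1/(-438742 + (605 + 3780)/(204 + 1260)) = 1/(-438742 + 4385/1464) = 1/(-642313903/1464) = -1464/642313903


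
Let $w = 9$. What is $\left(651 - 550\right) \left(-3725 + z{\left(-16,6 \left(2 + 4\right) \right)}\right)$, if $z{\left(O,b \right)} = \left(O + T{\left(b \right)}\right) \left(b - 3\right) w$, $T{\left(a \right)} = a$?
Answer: $223715$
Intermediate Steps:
$z{\left(O,b \right)} = 9 \left(-3 + b\right) \left(O + b\right)$ ($z{\left(O,b \right)} = \left(O + b\right) \left(b - 3\right) 9 = \left(O + b\right) \left(-3 + b\right) 9 = \left(-3 + b\right) \left(O + b\right) 9 = 9 \left(-3 + b\right) \left(O + b\right)$)
$\left(651 - 550\right) \left(-3725 + z{\left(-16,6 \left(2 + 4\right) \right)}\right) = \left(651 - 550\right) \left(-3725 + \left(\left(-27\right) \left(-16\right) - 27 \cdot 6 \left(2 + 4\right) + 9 \left(6 \left(2 + 4\right)\right)^{2} + 9 \left(-16\right) 6 \left(2 + 4\right)\right)\right) = 101 \left(-3725 + \left(432 - 27 \cdot 6 \cdot 6 + 9 \left(6 \cdot 6\right)^{2} + 9 \left(-16\right) 6 \cdot 6\right)\right) = 101 \left(-3725 + \left(432 - 972 + 9 \cdot 36^{2} + 9 \left(-16\right) 36\right)\right) = 101 \left(-3725 + \left(432 - 972 + 9 \cdot 1296 - 5184\right)\right) = 101 \left(-3725 + \left(432 - 972 + 11664 - 5184\right)\right) = 101 \left(-3725 + 5940\right) = 101 \cdot 2215 = 223715$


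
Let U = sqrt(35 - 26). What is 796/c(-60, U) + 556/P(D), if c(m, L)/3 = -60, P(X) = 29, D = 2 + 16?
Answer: 19249/1305 ≈ 14.750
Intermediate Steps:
D = 18
U = 3 (U = sqrt(9) = 3)
c(m, L) = -180 (c(m, L) = 3*(-60) = -180)
796/c(-60, U) + 556/P(D) = 796/(-180) + 556/29 = 796*(-1/180) + 556*(1/29) = -199/45 + 556/29 = 19249/1305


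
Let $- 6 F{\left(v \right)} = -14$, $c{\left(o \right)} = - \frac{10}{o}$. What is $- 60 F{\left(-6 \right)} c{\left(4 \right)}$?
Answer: $350$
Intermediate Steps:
$F{\left(v \right)} = \frac{7}{3}$ ($F{\left(v \right)} = \left(- \frac{1}{6}\right) \left(-14\right) = \frac{7}{3}$)
$- 60 F{\left(-6 \right)} c{\left(4 \right)} = \left(-60\right) \frac{7}{3} \left(- \frac{10}{4}\right) = - 140 \left(\left(-10\right) \frac{1}{4}\right) = \left(-140\right) \left(- \frac{5}{2}\right) = 350$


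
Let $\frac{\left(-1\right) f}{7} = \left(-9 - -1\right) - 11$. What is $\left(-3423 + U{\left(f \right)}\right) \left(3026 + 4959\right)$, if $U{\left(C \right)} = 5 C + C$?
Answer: $-20960625$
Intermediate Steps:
$f = 133$ ($f = - 7 \left(\left(-9 - -1\right) - 11\right) = - 7 \left(\left(-9 + 1\right) - 11\right) = - 7 \left(-8 - 11\right) = \left(-7\right) \left(-19\right) = 133$)
$U{\left(C \right)} = 6 C$
$\left(-3423 + U{\left(f \right)}\right) \left(3026 + 4959\right) = \left(-3423 + 6 \cdot 133\right) \left(3026 + 4959\right) = \left(-3423 + 798\right) 7985 = \left(-2625\right) 7985 = -20960625$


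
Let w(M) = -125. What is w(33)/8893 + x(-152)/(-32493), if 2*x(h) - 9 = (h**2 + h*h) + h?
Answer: -139259765/192640166 ≈ -0.72290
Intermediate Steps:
x(h) = 9/2 + h**2 + h/2 (x(h) = 9/2 + ((h**2 + h*h) + h)/2 = 9/2 + ((h**2 + h**2) + h)/2 = 9/2 + (2*h**2 + h)/2 = 9/2 + (h + 2*h**2)/2 = 9/2 + (h**2 + h/2) = 9/2 + h**2 + h/2)
w(33)/8893 + x(-152)/(-32493) = -125/8893 + (9/2 + (-152)**2 + (1/2)*(-152))/(-32493) = -125*1/8893 + (9/2 + 23104 - 76)*(-1/32493) = -125/8893 + (46065/2)*(-1/32493) = -125/8893 - 15355/21662 = -139259765/192640166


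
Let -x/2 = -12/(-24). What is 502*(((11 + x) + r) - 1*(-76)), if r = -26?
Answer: 30120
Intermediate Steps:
x = -1 (x = -(-24)/(-24) = -(-24)*(-1)/24 = -2*½ = -1)
502*(((11 + x) + r) - 1*(-76)) = 502*(((11 - 1) - 26) - 1*(-76)) = 502*((10 - 26) + 76) = 502*(-16 + 76) = 502*60 = 30120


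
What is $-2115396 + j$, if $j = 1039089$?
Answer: $-1076307$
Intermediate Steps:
$-2115396 + j = -2115396 + 1039089 = -1076307$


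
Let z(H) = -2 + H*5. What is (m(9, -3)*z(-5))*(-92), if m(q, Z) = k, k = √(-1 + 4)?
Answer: 2484*√3 ≈ 4302.4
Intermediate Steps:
k = √3 ≈ 1.7320
z(H) = -2 + 5*H
m(q, Z) = √3
(m(9, -3)*z(-5))*(-92) = (√3*(-2 + 5*(-5)))*(-92) = (√3*(-2 - 25))*(-92) = (√3*(-27))*(-92) = -27*√3*(-92) = 2484*√3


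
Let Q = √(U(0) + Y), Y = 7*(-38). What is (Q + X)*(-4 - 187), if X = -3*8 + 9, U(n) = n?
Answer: 2865 - 191*I*√266 ≈ 2865.0 - 3115.1*I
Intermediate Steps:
Y = -266
X = -15 (X = -24 + 9 = -15)
Q = I*√266 (Q = √(0 - 266) = √(-266) = I*√266 ≈ 16.31*I)
(Q + X)*(-4 - 187) = (I*√266 - 15)*(-4 - 187) = (-15 + I*√266)*(-191) = 2865 - 191*I*√266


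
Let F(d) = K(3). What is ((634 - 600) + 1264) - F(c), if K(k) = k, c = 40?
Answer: 1295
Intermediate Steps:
F(d) = 3
((634 - 600) + 1264) - F(c) = ((634 - 600) + 1264) - 1*3 = (34 + 1264) - 3 = 1298 - 3 = 1295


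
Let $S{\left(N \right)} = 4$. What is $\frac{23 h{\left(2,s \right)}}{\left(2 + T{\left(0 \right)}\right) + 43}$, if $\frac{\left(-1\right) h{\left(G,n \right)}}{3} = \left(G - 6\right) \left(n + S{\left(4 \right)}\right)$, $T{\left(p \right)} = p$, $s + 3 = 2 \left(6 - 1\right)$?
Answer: $\frac{1012}{15} \approx 67.467$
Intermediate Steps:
$s = 7$ ($s = -3 + 2 \left(6 - 1\right) = -3 + 2 \cdot 5 = -3 + 10 = 7$)
$h{\left(G,n \right)} = - 3 \left(-6 + G\right) \left(4 + n\right)$ ($h{\left(G,n \right)} = - 3 \left(G - 6\right) \left(n + 4\right) = - 3 \left(-6 + G\right) \left(4 + n\right)$)
$\frac{23 h{\left(2,s \right)}}{\left(2 + T{\left(0 \right)}\right) + 43} = \frac{23 \left(72 - 24 + 18 \cdot 7 - 6 \cdot 7\right)}{\left(2 + 0\right) + 43} = \frac{23 \left(72 - 24 + 126 - 42\right)}{2 + 43} = \frac{23 \cdot 132}{45} = 3036 \cdot \frac{1}{45} = \frac{1012}{15}$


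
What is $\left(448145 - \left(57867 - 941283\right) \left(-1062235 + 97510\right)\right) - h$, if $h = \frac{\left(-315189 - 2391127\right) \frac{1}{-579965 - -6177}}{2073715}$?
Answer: $- \frac{253518177712642266136854}{297468195605} \approx -8.5225 \cdot 10^{11}$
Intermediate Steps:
$h = \frac{676579}{297468195605}$ ($h = - \frac{2706316}{-579965 + \left(-708987 + 715164\right)} \frac{1}{2073715} = - \frac{2706316}{-579965 + 6177} \cdot \frac{1}{2073715} = - \frac{2706316}{-573788} \cdot \frac{1}{2073715} = \left(-2706316\right) \left(- \frac{1}{573788}\right) \frac{1}{2073715} = \frac{676579}{143447} \cdot \frac{1}{2073715} = \frac{676579}{297468195605} \approx 2.2745 \cdot 10^{-6}$)
$\left(448145 - \left(57867 - 941283\right) \left(-1062235 + 97510\right)\right) - h = \left(448145 - \left(57867 - 941283\right) \left(-1062235 + 97510\right)\right) - \frac{676579}{297468195605} = \left(448145 - \left(-883416\right) \left(-964725\right)\right) - \frac{676579}{297468195605} = \left(448145 - 852253500600\right) - \frac{676579}{297468195605} = -852253052455 - \frac{676579}{297468195605} = - \frac{253518177712642266136854}{297468195605}$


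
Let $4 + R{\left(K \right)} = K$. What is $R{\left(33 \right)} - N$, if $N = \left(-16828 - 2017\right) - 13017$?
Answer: $31891$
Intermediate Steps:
$R{\left(K \right)} = -4 + K$
$N = -31862$ ($N = -18845 - 13017 = -31862$)
$R{\left(33 \right)} - N = \left(-4 + 33\right) - -31862 = 29 + 31862 = 31891$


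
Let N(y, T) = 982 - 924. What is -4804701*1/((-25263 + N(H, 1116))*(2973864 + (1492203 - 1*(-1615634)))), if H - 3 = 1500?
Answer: 4804701/153289273705 ≈ 3.1344e-5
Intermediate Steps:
H = 1503 (H = 3 + 1500 = 1503)
N(y, T) = 58
-4804701*1/((-25263 + N(H, 1116))*(2973864 + (1492203 - 1*(-1615634)))) = -4804701*1/((-25263 + 58)*(2973864 + (1492203 - 1*(-1615634)))) = -4804701*(-1/(25205*(2973864 + (1492203 + 1615634)))) = -4804701*(-1/(25205*(2973864 + 3107837))) = -4804701/(6081701*(-25205)) = -4804701/(-153289273705) = -4804701*(-1/153289273705) = 4804701/153289273705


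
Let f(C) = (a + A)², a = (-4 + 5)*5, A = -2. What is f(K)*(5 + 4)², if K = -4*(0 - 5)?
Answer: 729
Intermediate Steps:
a = 5 (a = 1*5 = 5)
K = 20 (K = -4*(-5) = 20)
f(C) = 9 (f(C) = (5 - 2)² = 3² = 9)
f(K)*(5 + 4)² = 9*(5 + 4)² = 9*9² = 9*81 = 729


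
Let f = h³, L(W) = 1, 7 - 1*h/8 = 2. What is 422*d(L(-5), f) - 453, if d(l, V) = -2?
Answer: -1297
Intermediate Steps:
h = 40 (h = 56 - 8*2 = 56 - 16 = 40)
f = 64000 (f = 40³ = 64000)
422*d(L(-5), f) - 453 = 422*(-2) - 453 = -844 - 453 = -1297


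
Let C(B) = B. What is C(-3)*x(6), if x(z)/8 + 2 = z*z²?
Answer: -5136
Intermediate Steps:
x(z) = -16 + 8*z³ (x(z) = -16 + 8*(z*z²) = -16 + 8*z³)
C(-3)*x(6) = -3*(-16 + 8*6³) = -3*(-16 + 8*216) = -3*(-16 + 1728) = -3*1712 = -5136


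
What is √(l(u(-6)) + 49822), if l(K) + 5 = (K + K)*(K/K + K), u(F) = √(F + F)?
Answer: √(49793 + 4*I*√3) ≈ 223.14 + 0.016*I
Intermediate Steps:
u(F) = √2*√F (u(F) = √(2*F) = √2*√F)
l(K) = -5 + 2*K*(1 + K) (l(K) = -5 + (K + K)*(K/K + K) = -5 + (2*K)*(1 + K) = -5 + 2*K*(1 + K))
√(l(u(-6)) + 49822) = √((-5 + 2*(√2*√(-6)) + 2*(√2*√(-6))²) + 49822) = √((-5 + 2*(√2*(I*√6)) + 2*(√2*(I*√6))²) + 49822) = √((-5 + 2*(2*I*√3) + 2*(2*I*√3)²) + 49822) = √((-5 + 4*I*√3 + 2*(-12)) + 49822) = √((-5 + 4*I*√3 - 24) + 49822) = √((-29 + 4*I*√3) + 49822) = √(49793 + 4*I*√3)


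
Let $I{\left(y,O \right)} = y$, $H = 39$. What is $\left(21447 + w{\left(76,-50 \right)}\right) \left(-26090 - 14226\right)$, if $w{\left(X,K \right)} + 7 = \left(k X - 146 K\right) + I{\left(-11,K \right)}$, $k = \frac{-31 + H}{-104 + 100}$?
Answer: $-1152110332$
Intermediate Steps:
$k = -2$ ($k = \frac{-31 + 39}{-104 + 100} = \frac{8}{-4} = 8 \left(- \frac{1}{4}\right) = -2$)
$w{\left(X,K \right)} = -18 - 146 K - 2 X$ ($w{\left(X,K \right)} = -7 - \left(11 + 2 X + 146 K\right) = -18 - 146 K - 2 X$)
$\left(21447 + w{\left(76,-50 \right)}\right) \left(-26090 - 14226\right) = \left(21447 - -7130\right) \left(-26090 - 14226\right) = \left(21447 - -7130\right) \left(-40316\right) = \left(21447 + 7130\right) \left(-40316\right) = 28577 \left(-40316\right) = -1152110332$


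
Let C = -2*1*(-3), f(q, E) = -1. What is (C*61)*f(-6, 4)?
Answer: -366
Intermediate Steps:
C = 6 (C = -2*(-3) = 6)
(C*61)*f(-6, 4) = (6*61)*(-1) = 366*(-1) = -366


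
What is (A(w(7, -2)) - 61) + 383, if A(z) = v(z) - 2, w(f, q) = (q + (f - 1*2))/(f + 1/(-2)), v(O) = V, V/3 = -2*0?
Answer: 320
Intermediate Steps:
V = 0 (V = 3*(-2*0) = 3*0 = 0)
v(O) = 0
w(f, q) = (-2 + f + q)/(-½ + f) (w(f, q) = (q + (f - 2))/(f - ½) = (q + (-2 + f))/(-½ + f) = (-2 + f + q)/(-½ + f))
A(z) = -2 (A(z) = 0 - 2 = -2)
(A(w(7, -2)) - 61) + 383 = (-2 - 61) + 383 = -63 + 383 = 320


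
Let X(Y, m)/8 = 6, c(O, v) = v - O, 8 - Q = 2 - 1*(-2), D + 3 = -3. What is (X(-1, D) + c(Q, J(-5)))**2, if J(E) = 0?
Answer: 1936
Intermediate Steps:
D = -6 (D = -3 - 3 = -6)
Q = 4 (Q = 8 - (2 - 1*(-2)) = 8 - (2 + 2) = 8 - 1*4 = 8 - 4 = 4)
X(Y, m) = 48 (X(Y, m) = 8*6 = 48)
(X(-1, D) + c(Q, J(-5)))**2 = (48 + (0 - 1*4))**2 = (48 + (0 - 4))**2 = (48 - 4)**2 = 44**2 = 1936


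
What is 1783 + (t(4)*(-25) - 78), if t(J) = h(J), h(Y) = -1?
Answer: 1730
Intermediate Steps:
t(J) = -1
1783 + (t(4)*(-25) - 78) = 1783 + (-1*(-25) - 78) = 1783 + (25 - 78) = 1783 - 53 = 1730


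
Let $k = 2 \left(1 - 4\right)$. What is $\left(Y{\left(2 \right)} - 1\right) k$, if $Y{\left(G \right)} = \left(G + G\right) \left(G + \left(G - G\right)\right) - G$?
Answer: $-30$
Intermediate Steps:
$Y{\left(G \right)} = - G + 2 G^{2}$ ($Y{\left(G \right)} = 2 G \left(G + 0\right) - G = 2 G G - G = 2 G^{2} - G = - G + 2 G^{2}$)
$k = -6$ ($k = 2 \left(-3\right) = -6$)
$\left(Y{\left(2 \right)} - 1\right) k = \left(2 \left(-1 + 2 \cdot 2\right) - 1\right) \left(-6\right) = \left(2 \left(-1 + 4\right) - 1\right) \left(-6\right) = \left(2 \cdot 3 - 1\right) \left(-6\right) = \left(6 - 1\right) \left(-6\right) = 5 \left(-6\right) = -30$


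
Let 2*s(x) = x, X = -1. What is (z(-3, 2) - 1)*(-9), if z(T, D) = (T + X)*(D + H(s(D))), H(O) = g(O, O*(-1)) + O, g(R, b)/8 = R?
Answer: 405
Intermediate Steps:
g(R, b) = 8*R
s(x) = x/2
H(O) = 9*O (H(O) = 8*O + O = 9*O)
z(T, D) = 11*D*(-1 + T)/2 (z(T, D) = (T - 1)*(D + 9*(D/2)) = (-1 + T)*(D + 9*D/2) = (-1 + T)*(11*D/2) = 11*D*(-1 + T)/2)
(z(-3, 2) - 1)*(-9) = ((11/2)*2*(-1 - 3) - 1)*(-9) = ((11/2)*2*(-4) - 1)*(-9) = (-44 - 1)*(-9) = -45*(-9) = 405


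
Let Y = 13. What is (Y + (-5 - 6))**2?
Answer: 4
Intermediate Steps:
(Y + (-5 - 6))**2 = (13 + (-5 - 6))**2 = (13 - 11)**2 = 2**2 = 4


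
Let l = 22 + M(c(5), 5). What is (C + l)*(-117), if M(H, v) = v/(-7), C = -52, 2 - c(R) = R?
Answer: 25155/7 ≈ 3593.6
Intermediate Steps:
c(R) = 2 - R
M(H, v) = -v/7 (M(H, v) = v*(-⅐) = -v/7)
l = 149/7 (l = 22 - ⅐*5 = 22 - 5/7 = 149/7 ≈ 21.286)
(C + l)*(-117) = (-52 + 149/7)*(-117) = -215/7*(-117) = 25155/7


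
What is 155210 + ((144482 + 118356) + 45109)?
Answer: 463157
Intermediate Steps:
155210 + ((144482 + 118356) + 45109) = 155210 + (262838 + 45109) = 155210 + 307947 = 463157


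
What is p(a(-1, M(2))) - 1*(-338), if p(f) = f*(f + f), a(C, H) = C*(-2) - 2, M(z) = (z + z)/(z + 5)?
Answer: 338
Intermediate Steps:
M(z) = 2*z/(5 + z) (M(z) = (2*z)/(5 + z) = 2*z/(5 + z))
a(C, H) = -2 - 2*C (a(C, H) = -2*C - 2 = -2 - 2*C)
p(f) = 2*f**2 (p(f) = f*(2*f) = 2*f**2)
p(a(-1, M(2))) - 1*(-338) = 2*(-2 - 2*(-1))**2 - 1*(-338) = 2*(-2 + 2)**2 + 338 = 2*0**2 + 338 = 2*0 + 338 = 0 + 338 = 338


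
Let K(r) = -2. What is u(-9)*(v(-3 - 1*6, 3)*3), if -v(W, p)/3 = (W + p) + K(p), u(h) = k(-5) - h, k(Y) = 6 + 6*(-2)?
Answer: 216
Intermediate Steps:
k(Y) = -6 (k(Y) = 6 - 12 = -6)
u(h) = -6 - h
v(W, p) = 6 - 3*W - 3*p (v(W, p) = -3*((W + p) - 2) = -3*(-2 + W + p) = 6 - 3*W - 3*p)
u(-9)*(v(-3 - 1*6, 3)*3) = (-6 - 1*(-9))*((6 - 3*(-3 - 1*6) - 3*3)*3) = (-6 + 9)*((6 - 3*(-3 - 6) - 9)*3) = 3*((6 - 3*(-9) - 9)*3) = 3*((6 + 27 - 9)*3) = 3*(24*3) = 3*72 = 216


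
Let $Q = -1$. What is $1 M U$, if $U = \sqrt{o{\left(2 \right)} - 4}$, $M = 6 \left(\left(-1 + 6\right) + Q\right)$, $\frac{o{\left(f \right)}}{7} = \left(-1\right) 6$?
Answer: $24 i \sqrt{46} \approx 162.78 i$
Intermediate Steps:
$o{\left(f \right)} = -42$ ($o{\left(f \right)} = 7 \left(\left(-1\right) 6\right) = 7 \left(-6\right) = -42$)
$M = 24$ ($M = 6 \left(\left(-1 + 6\right) - 1\right) = 6 \left(5 - 1\right) = 6 \cdot 4 = 24$)
$U = i \sqrt{46}$ ($U = \sqrt{-42 - 4} = \sqrt{-46} = i \sqrt{46} \approx 6.7823 i$)
$1 M U = 1 \cdot 24 i \sqrt{46} = 24 i \sqrt{46}$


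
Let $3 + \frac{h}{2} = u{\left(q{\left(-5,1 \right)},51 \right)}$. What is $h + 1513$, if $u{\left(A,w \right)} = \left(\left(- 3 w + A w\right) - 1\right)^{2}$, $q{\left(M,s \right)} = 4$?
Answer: $6507$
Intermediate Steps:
$u{\left(A,w \right)} = \left(-1 - 3 w + A w\right)^{2}$
$h = 4994$ ($h = -6 + 2 \left(1 + 3 \cdot 51 - 4 \cdot 51\right)^{2} = -6 + 2 \left(1 + 153 - 204\right)^{2} = -6 + 2 \left(-50\right)^{2} = -6 + 2 \cdot 2500 = -6 + 5000 = 4994$)
$h + 1513 = 4994 + 1513 = 6507$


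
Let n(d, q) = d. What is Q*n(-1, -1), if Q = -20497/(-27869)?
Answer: -20497/27869 ≈ -0.73548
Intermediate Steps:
Q = 20497/27869 (Q = -20497*(-1/27869) = 20497/27869 ≈ 0.73548)
Q*n(-1, -1) = (20497/27869)*(-1) = -20497/27869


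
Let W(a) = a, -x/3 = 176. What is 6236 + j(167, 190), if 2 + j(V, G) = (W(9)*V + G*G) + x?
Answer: 43309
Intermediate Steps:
x = -528 (x = -3*176 = -528)
j(V, G) = -530 + G**2 + 9*V (j(V, G) = -2 + ((9*V + G*G) - 528) = -2 + ((9*V + G**2) - 528) = -2 + ((G**2 + 9*V) - 528) = -2 + (-528 + G**2 + 9*V) = -530 + G**2 + 9*V)
6236 + j(167, 190) = 6236 + (-530 + 190**2 + 9*167) = 6236 + (-530 + 36100 + 1503) = 6236 + 37073 = 43309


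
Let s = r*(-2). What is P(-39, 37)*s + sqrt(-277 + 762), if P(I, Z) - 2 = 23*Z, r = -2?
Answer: 3412 + sqrt(485) ≈ 3434.0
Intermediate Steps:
s = 4 (s = -2*(-2) = 4)
P(I, Z) = 2 + 23*Z
P(-39, 37)*s + sqrt(-277 + 762) = (2 + 23*37)*4 + sqrt(-277 + 762) = (2 + 851)*4 + sqrt(485) = 853*4 + sqrt(485) = 3412 + sqrt(485)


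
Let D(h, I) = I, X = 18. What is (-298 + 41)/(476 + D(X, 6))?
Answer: -257/482 ≈ -0.53320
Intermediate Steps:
(-298 + 41)/(476 + D(X, 6)) = (-298 + 41)/(476 + 6) = -257/482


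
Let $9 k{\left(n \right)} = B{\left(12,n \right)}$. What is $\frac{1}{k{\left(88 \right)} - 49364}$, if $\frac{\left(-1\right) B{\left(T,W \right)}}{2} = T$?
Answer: $- \frac{3}{148100} \approx -2.0257 \cdot 10^{-5}$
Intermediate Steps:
$B{\left(T,W \right)} = - 2 T$
$k{\left(n \right)} = - \frac{8}{3}$ ($k{\left(n \right)} = \frac{\left(-2\right) 12}{9} = \frac{1}{9} \left(-24\right) = - \frac{8}{3}$)
$\frac{1}{k{\left(88 \right)} - 49364} = \frac{1}{- \frac{8}{3} - 49364} = \frac{1}{- \frac{148100}{3}} = - \frac{3}{148100}$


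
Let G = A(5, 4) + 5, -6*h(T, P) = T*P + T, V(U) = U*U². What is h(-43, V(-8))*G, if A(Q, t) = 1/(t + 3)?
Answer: -18834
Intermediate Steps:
V(U) = U³
h(T, P) = -T/6 - P*T/6 (h(T, P) = -(T*P + T)/6 = -(P*T + T)/6 = -(T + P*T)/6 = -T/6 - P*T/6)
A(Q, t) = 1/(3 + t)
G = 36/7 (G = 1/(3 + 4) + 5 = 1/7 + 5 = ⅐ + 5 = 36/7 ≈ 5.1429)
h(-43, V(-8))*G = -⅙*(-43)*(1 + (-8)³)*(36/7) = -⅙*(-43)*(1 - 512)*(36/7) = -⅙*(-43)*(-511)*(36/7) = -21973/6*36/7 = -18834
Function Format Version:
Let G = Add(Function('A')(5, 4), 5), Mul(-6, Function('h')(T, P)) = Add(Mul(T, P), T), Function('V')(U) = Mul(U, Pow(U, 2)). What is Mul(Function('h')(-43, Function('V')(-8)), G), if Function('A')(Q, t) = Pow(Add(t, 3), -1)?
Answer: -18834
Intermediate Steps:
Function('V')(U) = Pow(U, 3)
Function('h')(T, P) = Add(Mul(Rational(-1, 6), T), Mul(Rational(-1, 6), P, T)) (Function('h')(T, P) = Mul(Rational(-1, 6), Add(Mul(T, P), T)) = Mul(Rational(-1, 6), Add(Mul(P, T), T)) = Mul(Rational(-1, 6), Add(T, Mul(P, T))) = Add(Mul(Rational(-1, 6), T), Mul(Rational(-1, 6), P, T)))
Function('A')(Q, t) = Pow(Add(3, t), -1)
G = Rational(36, 7) (G = Add(Pow(Add(3, 4), -1), 5) = Add(Pow(7, -1), 5) = Add(Rational(1, 7), 5) = Rational(36, 7) ≈ 5.1429)
Mul(Function('h')(-43, Function('V')(-8)), G) = Mul(Mul(Rational(-1, 6), -43, Add(1, Pow(-8, 3))), Rational(36, 7)) = Mul(Mul(Rational(-1, 6), -43, Add(1, -512)), Rational(36, 7)) = Mul(Mul(Rational(-1, 6), -43, -511), Rational(36, 7)) = Mul(Rational(-21973, 6), Rational(36, 7)) = -18834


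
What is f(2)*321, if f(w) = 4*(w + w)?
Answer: 5136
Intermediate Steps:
f(w) = 8*w (f(w) = 4*(2*w) = 8*w)
f(2)*321 = (8*2)*321 = 16*321 = 5136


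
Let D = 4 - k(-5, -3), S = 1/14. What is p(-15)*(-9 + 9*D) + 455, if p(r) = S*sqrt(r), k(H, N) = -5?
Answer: 455 + 36*I*sqrt(15)/7 ≈ 455.0 + 19.918*I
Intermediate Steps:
S = 1/14 ≈ 0.071429
p(r) = sqrt(r)/14
D = 9 (D = 4 - 1*(-5) = 4 + 5 = 9)
p(-15)*(-9 + 9*D) + 455 = (sqrt(-15)/14)*(-9 + 9*9) + 455 = ((I*sqrt(15))/14)*(-9 + 81) + 455 = (I*sqrt(15)/14)*72 + 455 = 36*I*sqrt(15)/7 + 455 = 455 + 36*I*sqrt(15)/7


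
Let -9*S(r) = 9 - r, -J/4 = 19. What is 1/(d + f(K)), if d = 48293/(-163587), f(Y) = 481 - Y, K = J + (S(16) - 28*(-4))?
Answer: 490761/217862063 ≈ 0.0022526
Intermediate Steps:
J = -76 (J = -4*19 = -76)
S(r) = -1 + r/9 (S(r) = -(9 - r)/9 = -1 + r/9)
K = 331/9 (K = -76 + ((-1 + (1/9)*16) - 28*(-4)) = -76 + ((-1 + 16/9) - 1*(-112)) = -76 + (7/9 + 112) = -76 + 1015/9 = 331/9 ≈ 36.778)
d = -48293/163587 (d = 48293*(-1/163587) = -48293/163587 ≈ -0.29521)
1/(d + f(K)) = 1/(-48293/163587 + (481 - 1*331/9)) = 1/(-48293/163587 + (481 - 331/9)) = 1/(-48293/163587 + 3998/9) = 1/(217862063/490761) = 490761/217862063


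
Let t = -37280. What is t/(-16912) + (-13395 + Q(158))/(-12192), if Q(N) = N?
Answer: 42398869/12886944 ≈ 3.2901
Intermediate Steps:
t/(-16912) + (-13395 + Q(158))/(-12192) = -37280/(-16912) + (-13395 + 158)/(-12192) = -37280*(-1/16912) - 13237*(-1/12192) = 2330/1057 + 13237/12192 = 42398869/12886944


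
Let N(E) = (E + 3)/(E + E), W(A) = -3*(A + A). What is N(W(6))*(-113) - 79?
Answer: -3139/24 ≈ -130.79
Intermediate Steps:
W(A) = -6*A
N(E) = (3 + E)/(2*E) (N(E) = (3 + E)/((2*E)) = (3 + E)*(1/(2*E)) = (3 + E)/(2*E))
N(W(6))*(-113) - 79 = ((3 - 6*6)/(2*((-6*6))))*(-113) - 79 = ((1/2)*(3 - 36)/(-36))*(-113) - 79 = ((1/2)*(-1/36)*(-33))*(-113) - 79 = (11/24)*(-113) - 79 = -1243/24 - 79 = -3139/24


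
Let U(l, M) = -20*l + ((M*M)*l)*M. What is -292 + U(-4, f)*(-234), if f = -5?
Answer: -136012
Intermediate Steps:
U(l, M) = -20*l + l*M³ (U(l, M) = -20*l + (M²*l)*M = -20*l + (l*M²)*M = -20*l + l*M³)
-292 + U(-4, f)*(-234) = -292 - 4*(-20 + (-5)³)*(-234) = -292 - 4*(-20 - 125)*(-234) = -292 - 4*(-145)*(-234) = -292 + 580*(-234) = -292 - 135720 = -136012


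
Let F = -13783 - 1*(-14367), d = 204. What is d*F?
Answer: 119136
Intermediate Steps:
F = 584 (F = -13783 + 14367 = 584)
d*F = 204*584 = 119136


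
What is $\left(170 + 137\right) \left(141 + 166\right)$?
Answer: $94249$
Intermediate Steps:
$\left(170 + 137\right) \left(141 + 166\right) = 307 \cdot 307 = 94249$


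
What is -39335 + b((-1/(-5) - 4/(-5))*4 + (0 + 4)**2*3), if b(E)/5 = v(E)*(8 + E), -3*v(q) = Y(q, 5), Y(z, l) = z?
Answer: -44535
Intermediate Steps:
v(q) = -q/3
b(E) = -5*E*(8 + E)/3 (b(E) = 5*((-E/3)*(8 + E)) = 5*(-E*(8 + E)/3) = -5*E*(8 + E)/3)
-39335 + b((-1/(-5) - 4/(-5))*4 + (0 + 4)**2*3) = -39335 - 5*((-1/(-5) - 4/(-5))*4 + (0 + 4)**2*3)*(8 + ((-1/(-5) - 4/(-5))*4 + (0 + 4)**2*3))/3 = -39335 - 5*((-1*(-1/5) - 4*(-1/5))*4 + 4**2*3)*(8 + ((-1*(-1/5) - 4*(-1/5))*4 + 4**2*3))/3 = -39335 - 5*((1/5 + 4/5)*4 + 16*3)*(8 + ((1/5 + 4/5)*4 + 16*3))/3 = -39335 - 5*(1*4 + 48)*(8 + (1*4 + 48))/3 = -39335 - 5*(4 + 48)*(8 + (4 + 48))/3 = -39335 - 5/3*52*(8 + 52) = -39335 - 5/3*52*60 = -39335 - 5200 = -44535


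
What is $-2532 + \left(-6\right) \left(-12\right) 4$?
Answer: $-2244$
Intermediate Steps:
$-2532 + \left(-6\right) \left(-12\right) 4 = -2532 + 72 \cdot 4 = -2532 + 288 = -2244$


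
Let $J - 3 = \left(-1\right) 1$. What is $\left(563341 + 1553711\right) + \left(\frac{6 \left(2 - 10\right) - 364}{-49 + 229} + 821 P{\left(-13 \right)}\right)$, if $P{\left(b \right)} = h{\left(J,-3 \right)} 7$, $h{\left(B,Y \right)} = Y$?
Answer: $\frac{94491392}{45} \approx 2.0998 \cdot 10^{6}$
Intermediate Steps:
$J = 2$ ($J = 3 - 1 = 2$)
$P{\left(b \right)} = -21$ ($P{\left(b \right)} = \left(-3\right) 7 = -21$)
$\left(563341 + 1553711\right) + \left(\frac{6 \left(2 - 10\right) - 364}{-49 + 229} + 821 P{\left(-13 \right)}\right) = \left(563341 + 1553711\right) + \left(\frac{6 \left(2 - 10\right) - 364}{-49 + 229} + 821 \left(-21\right)\right) = 2117052 - \left(17241 - \frac{6 \left(-8\right) - 364}{180}\right) = 2117052 - \left(17241 - \left(-48 - 364\right) \frac{1}{180}\right) = 2117052 - \frac{775948}{45} = \frac{94491392}{45}$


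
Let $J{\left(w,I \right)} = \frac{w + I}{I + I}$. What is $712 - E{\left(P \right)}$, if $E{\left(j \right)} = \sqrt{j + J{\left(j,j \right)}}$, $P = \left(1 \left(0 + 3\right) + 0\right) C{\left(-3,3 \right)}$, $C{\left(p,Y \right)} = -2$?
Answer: $712 - i \sqrt{5} \approx 712.0 - 2.2361 i$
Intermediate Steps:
$J{\left(w,I \right)} = \frac{I + w}{2 I}$
$P = -6$ ($P = \left(1 \left(0 + 3\right) + 0\right) \left(-2\right) = \left(1 \cdot 3 + 0\right) \left(-2\right) = \left(3 + 0\right) \left(-2\right) = 3 \left(-2\right) = -6$)
$E{\left(j \right)} = \sqrt{1 + j}$ ($E{\left(j \right)} = \sqrt{j + \frac{j + j}{2 j}} = \sqrt{j + \frac{2 j}{2 j}} = \sqrt{j + 1} = \sqrt{1 + j}$)
$712 - E{\left(P \right)} = 712 - \sqrt{1 - 6} = 712 - \sqrt{-5} = 712 - i \sqrt{5}$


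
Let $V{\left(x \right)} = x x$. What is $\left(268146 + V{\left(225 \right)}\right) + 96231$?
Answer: $415002$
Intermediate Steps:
$V{\left(x \right)} = x^{2}$
$\left(268146 + V{\left(225 \right)}\right) + 96231 = \left(268146 + 225^{2}\right) + 96231 = \left(268146 + 50625\right) + 96231 = 318771 + 96231 = 415002$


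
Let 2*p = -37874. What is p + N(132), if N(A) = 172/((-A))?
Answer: -624964/33 ≈ -18938.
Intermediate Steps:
N(A) = -172/A (N(A) = 172*(-1/A) = -172/A)
p = -18937 (p = (1/2)*(-37874) = -18937)
p + N(132) = -18937 - 172/132 = -18937 - 172*1/132 = -18937 - 43/33 = -624964/33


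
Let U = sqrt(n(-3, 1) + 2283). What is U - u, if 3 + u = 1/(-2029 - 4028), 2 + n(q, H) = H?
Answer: 18172/6057 + sqrt(2282) ≈ 50.770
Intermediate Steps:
n(q, H) = -2 + H
u = -18172/6057 (u = -3 + 1/(-2029 - 4028) = -3 + 1/(-6057) = -3 - 1/6057 = -18172/6057 ≈ -3.0002)
U = sqrt(2282) (U = sqrt((-2 + 1) + 2283) = sqrt(-1 + 2283) = sqrt(2282) ≈ 47.770)
U - u = sqrt(2282) - 1*(-18172/6057) = sqrt(2282) + 18172/6057 = 18172/6057 + sqrt(2282)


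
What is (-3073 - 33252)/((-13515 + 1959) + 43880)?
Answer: -36325/32324 ≈ -1.1238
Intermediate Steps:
(-3073 - 33252)/((-13515 + 1959) + 43880) = -36325/(-11556 + 43880) = -36325/32324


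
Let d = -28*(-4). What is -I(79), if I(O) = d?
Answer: -112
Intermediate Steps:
d = 112
I(O) = 112
-I(79) = -1*112 = -112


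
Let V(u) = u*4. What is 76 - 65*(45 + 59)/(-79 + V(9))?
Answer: 10028/43 ≈ 233.21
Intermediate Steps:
V(u) = 4*u
76 - 65*(45 + 59)/(-79 + V(9)) = 76 - 65*(45 + 59)/(-79 + 4*9) = 76 - 6760/(-79 + 36) = 76 - 6760/(-43) = 76 - 6760*(-1)/43 = 76 - 65*(-104/43) = 76 + 6760/43 = 10028/43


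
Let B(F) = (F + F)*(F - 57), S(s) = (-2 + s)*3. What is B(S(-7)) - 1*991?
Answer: 3545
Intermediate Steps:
S(s) = -6 + 3*s
B(F) = 2*F*(-57 + F) (B(F) = (2*F)*(-57 + F) = 2*F*(-57 + F))
B(S(-7)) - 1*991 = 2*(-6 + 3*(-7))*(-57 + (-6 + 3*(-7))) - 1*991 = 2*(-6 - 21)*(-57 + (-6 - 21)) - 991 = 2*(-27)*(-57 - 27) - 991 = 2*(-27)*(-84) - 991 = 4536 - 991 = 3545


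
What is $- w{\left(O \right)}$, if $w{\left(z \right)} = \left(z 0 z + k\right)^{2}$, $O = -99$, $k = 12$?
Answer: $-144$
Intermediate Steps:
$w{\left(z \right)} = 144$ ($w{\left(z \right)} = \left(z 0 z + 12\right)^{2} = \left(0 z + 12\right)^{2} = \left(0 + 12\right)^{2} = 12^{2} = 144$)
$- w{\left(O \right)} = \left(-1\right) 144 = -144$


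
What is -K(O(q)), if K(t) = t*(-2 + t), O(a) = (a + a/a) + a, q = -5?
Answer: -99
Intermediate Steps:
O(a) = 1 + 2*a (O(a) = (a + 1) + a = (1 + a) + a = 1 + 2*a)
-K(O(q)) = -(1 + 2*(-5))*(-2 + (1 + 2*(-5))) = -(1 - 10)*(-2 + (1 - 10)) = -(-9)*(-2 - 9) = -(-9)*(-11) = -1*99 = -99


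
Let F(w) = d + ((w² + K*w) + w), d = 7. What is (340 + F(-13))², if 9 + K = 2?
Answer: 352836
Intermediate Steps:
K = -7 (K = -9 + 2 = -7)
F(w) = 7 + w² - 6*w (F(w) = 7 + ((w² - 7*w) + w) = 7 + (w² - 6*w) = 7 + w² - 6*w)
(340 + F(-13))² = (340 + (7 + (-13)² - 6*(-13)))² = (340 + (7 + 169 + 78))² = (340 + 254)² = 594² = 352836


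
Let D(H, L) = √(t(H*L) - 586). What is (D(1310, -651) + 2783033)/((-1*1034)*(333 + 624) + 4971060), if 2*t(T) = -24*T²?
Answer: 2783033/3981522 + I*√8727418753786/3981522 ≈ 0.69899 + 0.74198*I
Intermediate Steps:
t(T) = -12*T² (t(T) = (-24*T²)/2 = -12*T²)
D(H, L) = √(-586 - 12*H²*L²) (D(H, L) = √(-12*H²*L² - 586) = √(-586 - 12*H²*L²))
(D(1310, -651) + 2783033)/((-1*1034)*(333 + 624) + 4971060) = (√(-586 - 12*1310²*(-651)²) + 2783033)/((-1*1034)*(333 + 624) + 4971060) = (√(-586 - 12*1716100*423801) + 2783033)/(-1034*957 + 4971060) = (√(-586 - 8727418753200) + 2783033)/(-989538 + 4971060) = (√(-8727418753786) + 2783033)/3981522 = (I*√8727418753786 + 2783033)*(1/3981522) = (2783033 + I*√8727418753786)*(1/3981522) = 2783033/3981522 + I*√8727418753786/3981522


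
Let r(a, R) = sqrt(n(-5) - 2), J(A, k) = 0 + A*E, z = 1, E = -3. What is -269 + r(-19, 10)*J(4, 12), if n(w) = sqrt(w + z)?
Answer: -269 - 12*sqrt(-2 + 2*I) ≈ -276.72 - 18.645*I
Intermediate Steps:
n(w) = sqrt(1 + w) (n(w) = sqrt(w + 1) = sqrt(1 + w))
J(A, k) = -3*A (J(A, k) = 0 + A*(-3) = 0 - 3*A = -3*A)
r(a, R) = sqrt(-2 + 2*I) (r(a, R) = sqrt(sqrt(1 - 5) - 2) = sqrt(sqrt(-4) - 2) = sqrt(2*I - 2) = sqrt(-2 + 2*I))
-269 + r(-19, 10)*J(4, 12) = -269 + sqrt(-2 + 2*I)*(-3*4) = -269 + sqrt(-2 + 2*I)*(-12) = -269 - 12*sqrt(-2 + 2*I)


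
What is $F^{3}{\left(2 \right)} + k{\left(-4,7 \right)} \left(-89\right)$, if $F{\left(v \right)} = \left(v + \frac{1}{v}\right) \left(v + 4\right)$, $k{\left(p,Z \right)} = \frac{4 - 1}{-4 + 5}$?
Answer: $3108$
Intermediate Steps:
$k{\left(p,Z \right)} = 3$ ($k{\left(p,Z \right)} = \frac{3}{1} = 3 \cdot 1 = 3$)
$F{\left(v \right)} = \left(4 + v\right) \left(v + \frac{1}{v}\right)$ ($F{\left(v \right)} = \left(v + \frac{1}{v}\right) \left(4 + v\right) = \left(4 + v\right) \left(v + \frac{1}{v}\right)$)
$F^{3}{\left(2 \right)} + k{\left(-4,7 \right)} \left(-89\right) = \left(1 + 2^{2} + 4 \cdot 2 + \frac{4}{2}\right)^{3} + 3 \left(-89\right) = \left(1 + 4 + 8 + 4 \cdot \frac{1}{2}\right)^{3} - 267 = \left(1 + 4 + 8 + 2\right)^{3} - 267 = 15^{3} - 267 = 3375 - 267 = 3108$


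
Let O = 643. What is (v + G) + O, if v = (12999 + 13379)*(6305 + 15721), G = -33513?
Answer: 580968958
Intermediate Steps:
v = 581001828 (v = 26378*22026 = 581001828)
(v + G) + O = (581001828 - 33513) + 643 = 580968315 + 643 = 580968958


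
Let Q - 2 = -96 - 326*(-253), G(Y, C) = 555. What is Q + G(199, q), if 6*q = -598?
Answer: 82939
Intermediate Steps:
q = -299/3 (q = (⅙)*(-598) = -299/3 ≈ -99.667)
Q = 82384 (Q = 2 + (-96 - 326*(-253)) = 2 + (-96 + 82478) = 2 + 82382 = 82384)
Q + G(199, q) = 82384 + 555 = 82939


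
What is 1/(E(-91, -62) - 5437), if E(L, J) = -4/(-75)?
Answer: -75/407771 ≈ -0.00018393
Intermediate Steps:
E(L, J) = 4/75 (E(L, J) = -4*(-1/75) = 4/75)
1/(E(-91, -62) - 5437) = 1/(4/75 - 5437) = 1/(-407771/75) = -75/407771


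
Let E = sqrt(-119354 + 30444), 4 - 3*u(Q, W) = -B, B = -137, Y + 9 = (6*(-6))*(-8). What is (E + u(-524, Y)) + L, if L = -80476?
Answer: -241561/3 + I*sqrt(88910) ≈ -80520.0 + 298.18*I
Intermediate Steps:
Y = 279 (Y = -9 + (6*(-6))*(-8) = -9 - 36*(-8) = -9 + 288 = 279)
u(Q, W) = -133/3 (u(Q, W) = 4/3 - (-1)*(-137)/3 = 4/3 - 1/3*137 = 4/3 - 137/3 = -133/3)
E = I*sqrt(88910) (E = sqrt(-88910) = I*sqrt(88910) ≈ 298.18*I)
(E + u(-524, Y)) + L = (I*sqrt(88910) - 133/3) - 80476 = (-133/3 + I*sqrt(88910)) - 80476 = -241561/3 + I*sqrt(88910)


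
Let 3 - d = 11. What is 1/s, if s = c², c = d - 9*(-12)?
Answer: 1/10000 ≈ 0.00010000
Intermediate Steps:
d = -8 (d = 3 - 1*11 = 3 - 11 = -8)
c = 100 (c = -8 - 9*(-12) = -8 + 108 = 100)
s = 10000 (s = 100² = 10000)
1/s = 1/10000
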